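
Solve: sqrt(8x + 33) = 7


Square both sides: 8x + 33 = 7^2 = 49
8x = 49 - 33 = 16
x = 2
Check: sqrt(8*2 + 33) = sqrt(49) = 7 ✓

x = 2


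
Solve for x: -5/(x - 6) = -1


Multiply both sides by (x - 6): -5 = -1(x - 6)
Distribute: -5 = -x + 6
-x = -5 - 6 = -11
x = 11

x = 11


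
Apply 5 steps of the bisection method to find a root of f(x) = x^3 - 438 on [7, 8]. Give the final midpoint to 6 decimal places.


f(x) = x^3 - 438
f(7) = -95 < 0
f(8) = 74 > 0

Step 1: midpoint = (7.000000 + 8.000000)/2 = 7.500000
  f(7.500000) = -16.125000
  f(mid) < 0, so root is in [7.500000, 8.000000]

Step 2: midpoint = (7.500000 + 8.000000)/2 = 7.750000
  f(7.750000) = 27.484375
  f(mid) > 0, so root is in [7.500000, 7.750000]

Step 3: midpoint = (7.500000 + 7.750000)/2 = 7.625000
  f(7.625000) = 5.322266
  f(mid) > 0, so root is in [7.500000, 7.625000]

Step 4: midpoint = (7.500000 + 7.625000)/2 = 7.562500
  f(7.562500) = -5.489990
  f(mid) < 0, so root is in [7.562500, 7.625000]

Step 5: midpoint = (7.562500 + 7.625000)/2 = 7.593750
  f(7.593750) = -0.106110
  f(mid) < 0, so root is in [7.593750, 7.625000]

midpoint = 7.593750


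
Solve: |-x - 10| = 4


An absolute value equation |expr| = 4 gives two cases:
Case 1: -x - 10 = 4
  -x = 14, so x = -14
Case 2: -x - 10 = -4
  -x = 6, so x = -6

x = -14, x = -6


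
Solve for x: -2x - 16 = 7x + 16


Starting with: -2x - 16 = 7x + 16
Move all x terms to left: (-2 - 7)x = 16 + 16
Simplify: -9x = 32
Divide both sides by -9: x = -32/9

x = -32/9


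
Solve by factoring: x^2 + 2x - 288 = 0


We need two numbers that multiply to -288 and add to 2.
Those numbers are -16 and 18 (since (-16) * 18 = -288 and (-16) + 18 = 2).
So x^2 + 2x - 288 = (x - 16)(x + 18) = 0
Setting each factor to zero: x = 16 or x = -18

x = -18, x = 16


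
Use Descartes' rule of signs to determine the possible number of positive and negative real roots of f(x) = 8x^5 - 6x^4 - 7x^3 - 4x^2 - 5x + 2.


Descartes' rule of signs:

For positive roots, count sign changes in f(x) = 8x^5 - 6x^4 - 7x^3 - 4x^2 - 5x + 2:
Signs of coefficients: +, -, -, -, -, +
Number of sign changes: 2
Possible positive real roots: 2, 0

For negative roots, examine f(-x) = -8x^5 - 6x^4 + 7x^3 - 4x^2 + 5x + 2:
Signs of coefficients: -, -, +, -, +, +
Number of sign changes: 3
Possible negative real roots: 3, 1

Positive roots: 2 or 0; Negative roots: 3 or 1


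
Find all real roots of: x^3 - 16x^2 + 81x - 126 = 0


Let p(x) = x^3 - 16x^2 + 81x - 126. By the rational root theorem (leading coefficient 1), any rational root is an integer divisor of 126: try ±1, ±2, ... in turn.
Test x = 1: value = -60 ≠ 0.
Test x = -1: value = -224 ≠ 0.
Test x = 2: value = -20 ≠ 0.
Test x = -2: value = -360 ≠ 0.
Test x = 3: value = 0 ✓, so (x - 3) is a factor.
Synthetic division by (x - 3): bring down 1; 1(3) - 16 = -13; (-13)(3) + 81 = 42; 42(3) - 126 = 0 → quotient x^2 - 13x + 42, remainder 0.
Solve the quadratic x^2 - 13x + 42 = 0: discriminant = (-13)^2 - 4(1)(42) = 169 - 168 = 1.
sqrt(1) = 1, so x = (13 ± 1)/2: x = 7 or x = 6.

x = 3, x = 6, x = 7


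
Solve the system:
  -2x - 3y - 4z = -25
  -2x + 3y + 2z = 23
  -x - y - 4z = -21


Using Cramer's rule. Expand each determinant along the first row.
D  = (-2)*[3*(-4) - 2*(-1)] - (-3)*[(-2)*(-4) - 2*(-1)] + (-4)*[(-2)*(-1) - 3*(-1)]
  = (-2)*(-10) - (-3)*(10) + (-4)*(5) = 30
Dx = (-25)*[3*(-4) - 2*(-1)] - (-3)*[23*(-4) - 2*(-21)] + (-4)*[23*(-1) - 3*(-21)]
  = (-25)*(-10) - (-3)*(-50) + (-4)*(40) = -60
Dy = (-2)*[23*(-4) - 2*(-21)] - (-25)*[(-2)*(-4) - 2*(-1)] + (-4)*[(-2)*(-21) - 23*(-1)]
  = (-2)*(-50) - (-25)*(10) + (-4)*(65) = 90
Dz = (-2)*[3*(-21) - 23*(-1)] - (-3)*[(-2)*(-21) - 23*(-1)] + (-25)*[(-2)*(-1) - 3*(-1)]
  = (-2)*(-40) - (-3)*(65) + (-25)*(5) = 150
x = Dx/D = -60/30 = -2, y = Dy/D = 90/30 = 3, z = Dz/D = 150/30 = 5
Check eq1: (-2)(-2) + (-3)(3) + (-4)(5) = -25 = -25 ✓
Check eq2: (-2)(-2) + (3)(3) + (2)(5) = 23 = 23 ✓
Check eq3: (-1)(-2) + (-1)(3) + (-4)(5) = -21 = -21 ✓

x = -2, y = 3, z = 5


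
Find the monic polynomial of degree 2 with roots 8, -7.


A monic polynomial with roots 8, -7 is:
p(x) = (x - 8)(x + 7)
After multiplying by (x - 8): x - 8
After multiplying by (x + 7): x^2 - x - 56

x^2 - x - 56


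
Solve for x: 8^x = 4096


Express both sides with the same base.
4096 = 8^4
Since the bases match: x = 4

x = 4


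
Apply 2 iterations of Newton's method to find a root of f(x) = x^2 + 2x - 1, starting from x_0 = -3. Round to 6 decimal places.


Newton's method: x_(n+1) = x_n - f(x_n)/f'(x_n)
f(x) = x^2 + 2x - 1
f'(x) = 2x + 2

Iteration 1:
  f(-3.000000) = 2.000000
  f'(-3.000000) = -4.000000
  x_1 = -3.000000 - (2.000000)/(-4.000000) = -2.500000

Iteration 2:
  f(-2.500000) = 0.250000
  f'(-2.500000) = -3.000000
  x_2 = -2.500000 - (0.250000)/(-3.000000) = -2.416667

x_2 = -2.416667


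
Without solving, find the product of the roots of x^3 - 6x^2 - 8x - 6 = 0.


By Vieta's formulas for x^3 + bx^2 + cx + d = 0:
  r1 + r2 + r3 = -b/a = 6
  r1*r2 + r1*r3 + r2*r3 = c/a = -8
  r1*r2*r3 = -d/a = 6


Product = 6


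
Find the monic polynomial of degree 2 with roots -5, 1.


A monic polynomial with roots -5, 1 is:
p(x) = (x + 5)(x - 1)
After multiplying by (x + 5): x + 5
After multiplying by (x - 1): x^2 + 4x - 5

x^2 + 4x - 5


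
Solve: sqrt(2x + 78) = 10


Square both sides: 2x + 78 = 10^2 = 100
2x = 100 - 78 = 22
x = 11
Check: sqrt(2*11 + 78) = sqrt(100) = 10 ✓

x = 11


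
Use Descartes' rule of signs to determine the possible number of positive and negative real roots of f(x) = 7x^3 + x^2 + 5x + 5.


Descartes' rule of signs:

For positive roots, count sign changes in f(x) = 7x^3 + x^2 + 5x + 5:
Signs of coefficients: +, +, +, +
Number of sign changes: 0
Possible positive real roots: 0

For negative roots, examine f(-x) = -7x^3 + x^2 - 5x + 5:
Signs of coefficients: -, +, -, +
Number of sign changes: 3
Possible negative real roots: 3, 1

Positive roots: 0; Negative roots: 3 or 1


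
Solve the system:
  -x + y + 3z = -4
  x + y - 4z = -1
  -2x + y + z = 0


Using Cramer's rule. Expand each determinant along the first row.
D  = (-1)*[1*1 - (-4)*1] - 1*[1*1 - (-4)*(-2)] + 3*[1*1 - 1*(-2)]
  = (-1)*(5) - 1*(-7) + 3*(3) = 11
Dx = (-4)*[1*1 - (-4)*1] - 1*[(-1)*1 - (-4)*0] + 3*[(-1)*1 - 1*0]
  = (-4)*(5) - 1*(-1) + 3*(-1) = -22
Dy = (-1)*[(-1)*1 - (-4)*0] - (-4)*[1*1 - (-4)*(-2)] + 3*[1*0 - (-1)*(-2)]
  = (-1)*(-1) - (-4)*(-7) + 3*(-2) = -33
Dz = (-1)*[1*0 - (-1)*1] - 1*[1*0 - (-1)*(-2)] + (-4)*[1*1 - 1*(-2)]
  = (-1)*(1) - 1*(-2) + (-4)*(3) = -11
x = Dx/D = -22/11 = -2, y = Dy/D = -33/11 = -3, z = Dz/D = -11/11 = -1
Check eq1: (-1)(-2) + (1)(-3) + (3)(-1) = -4 = -4 ✓
Check eq2: (1)(-2) + (1)(-3) + (-4)(-1) = -1 = -1 ✓
Check eq3: (-2)(-2) + (1)(-3) + (1)(-1) = 0 = 0 ✓

x = -2, y = -3, z = -1


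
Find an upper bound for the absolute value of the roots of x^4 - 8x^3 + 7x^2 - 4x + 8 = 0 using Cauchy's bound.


Cauchy's bound: all roots r satisfy |r| <= 1 + max(|a_i/a_n|) for i = 0,...,n-1
where a_n is the leading coefficient.

Coefficients: [1, -8, 7, -4, 8]
Leading coefficient a_n = 1
Ratios |a_i/a_n|: 8, 7, 4, 8
Maximum ratio: 8
Cauchy's bound: |r| <= 1 + 8 = 9

Upper bound = 9


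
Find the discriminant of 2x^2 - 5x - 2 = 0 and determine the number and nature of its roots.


For ax^2 + bx + c = 0, discriminant D = b^2 - 4ac
Here a = 2, b = -5, c = -2
D = (-5)^2 - 4(2)(-2) = 25 + 16 = 41

D = 41 > 0 but not a perfect square
The equation has 2 distinct real irrational roots.

Discriminant = 41, 2 distinct real irrational roots


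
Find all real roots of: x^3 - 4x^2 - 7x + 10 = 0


Let p(x) = x^3 - 4x^2 - 7x + 10. By the rational root theorem (leading coefficient 1), any rational root is an integer divisor of 10: try ±1, ±2, ... in turn.
Test x = 1: value = 0 ✓, so (x - 1) is a factor.
Synthetic division by (x - 1): bring down 1; 1(1) - 4 = -3; (-3)(1) - 7 = -10; (-10)(1) + 10 = 0 → quotient x^2 - 3x - 10, remainder 0.
Solve the quadratic x^2 - 3x - 10 = 0: discriminant = (-3)^2 - 4(1)(-10) = 9 + 40 = 49.
sqrt(49) = 7, so x = (3 ± 7)/2: x = 5 or x = -2.

x = -2, x = 1, x = 5


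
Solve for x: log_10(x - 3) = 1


Convert to exponential form: x - 3 = 10^1 = 10
x = 10 + 3 = 13
Check: log_10(13 - 3) = log_10(10) = log_10(10) = 1 ✓

x = 13


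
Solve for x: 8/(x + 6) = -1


Multiply both sides by (x + 6): 8 = -1(x + 6)
Distribute: 8 = -x - 6
-x = 8 + 6 = 14
x = -14

x = -14


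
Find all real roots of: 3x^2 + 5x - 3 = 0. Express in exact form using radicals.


Using the quadratic formula: x = (-b ± sqrt(b^2 - 4ac)) / (2a)
Here a = 3, b = 5, c = -3
Discriminant = b^2 - 4ac = 5^2 - 4(3)(-3) = 25 + 36 = 61
Since discriminant = 61 > 0, there are two real roots.
x = (-5 ± sqrt(61)) / 6
Numerically: x ≈ 0.4684 or x ≈ -2.1350

x = (-5 + sqrt(61)) / 6 or x = (-5 - sqrt(61)) / 6


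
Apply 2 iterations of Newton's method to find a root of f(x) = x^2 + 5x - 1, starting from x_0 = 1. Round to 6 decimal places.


Newton's method: x_(n+1) = x_n - f(x_n)/f'(x_n)
f(x) = x^2 + 5x - 1
f'(x) = 2x + 5

Iteration 1:
  f(1.000000) = 5.000000
  f'(1.000000) = 7.000000
  x_1 = 1.000000 - (5.000000)/(7.000000) = 0.285714

Iteration 2:
  f(0.285714) = 0.510204
  f'(0.285714) = 5.571429
  x_2 = 0.285714 - (0.510204)/(5.571429) = 0.194139

x_2 = 0.194139


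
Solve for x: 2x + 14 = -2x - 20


Starting with: 2x + 14 = -2x - 20
Move all x terms to left: (2 + 2)x = -20 - 14
Simplify: 4x = -34
Divide both sides by 4: x = -17/2

x = -17/2


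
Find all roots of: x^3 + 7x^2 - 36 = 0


Let p(x) = x^3 + 7x^2 - 36. By the rational root theorem (leading coefficient 1), any rational root is an integer divisor of 36: try ±1, ±2, ... in turn.
Test x = 1: value = -28 ≠ 0.
Test x = -1: value = -30 ≠ 0.
Test x = 2: value = 0 ✓, so (x - 2) is a factor.
Synthetic division by (x - 2): bring down 1; 1(2) + 7 = 9; 9(2) + 0 = 18; 18(2) - 36 = 0 → quotient x^2 + 9x + 18, remainder 0.
Solve the quadratic x^2 + 9x + 18 = 0: discriminant = 9^2 - 4(1)(18) = 81 - 72 = 9.
sqrt(9) = 3, so x = (-9 ± 3)/2: x = -3 or x = -6.
Collecting all roots found:

x = -6, x = -3, x = 2


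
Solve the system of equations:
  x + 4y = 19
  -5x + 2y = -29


Using Cramer's rule:
Determinant D = (1)(2) - (-5)(4) = 2 + 20 = 22
Dx = (19)(2) - (-29)(4) = 38 + 116 = 154
Dy = (1)(-29) - (-5)(19) = -29 + 95 = 66
x = Dx/D = 154/22 = 7
y = Dy/D = 66/22 = 3

x = 7, y = 3


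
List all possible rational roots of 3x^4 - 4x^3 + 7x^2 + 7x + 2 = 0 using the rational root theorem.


Rational root theorem: possible roots are ±p/q where:
  p divides the constant term (2): p ∈ {1, 2}
  q divides the leading coefficient (3): q ∈ {1, 3}

All possible rational roots: -2, -1, -2/3, -1/3, 1/3, 2/3, 1, 2

-2, -1, -2/3, -1/3, 1/3, 2/3, 1, 2


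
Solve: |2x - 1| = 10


An absolute value equation |expr| = 10 gives two cases:
Case 1: 2x - 1 = 10
  2x = 11, so x = 11/2
Case 2: 2x - 1 = -10
  2x = -9, so x = -9/2

x = -9/2, x = 11/2


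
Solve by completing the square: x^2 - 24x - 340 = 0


Start: x^2 - 24x - 340 = 0
Move constant: x^2 - 24x = 340
Half of -24 is -12, squared is 144
Add 144 to both sides: x^2 - 24x + 144 = 484
(x - 12)^2 = 484
x - 12 = ±22
x = 12 + 22 = 34 or x = 12 - 22 = -10

x = -10, x = 34


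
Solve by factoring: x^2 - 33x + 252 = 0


We need two numbers that multiply to 252 and add to -33.
Those numbers are -12 and -21 (since (-12) * (-21) = 252 and (-12) + (-21) = -33).
So x^2 - 33x + 252 = (x - 12)(x - 21) = 0
Setting each factor to zero: x = 12 or x = 21

x = 12, x = 21


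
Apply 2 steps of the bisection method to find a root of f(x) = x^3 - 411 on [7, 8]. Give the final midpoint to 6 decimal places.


f(x) = x^3 - 411
f(7) = -68 < 0
f(8) = 101 > 0

Step 1: midpoint = (7.000000 + 8.000000)/2 = 7.500000
  f(7.500000) = 10.875000
  f(mid) > 0, so root is in [7.000000, 7.500000]

Step 2: midpoint = (7.000000 + 7.500000)/2 = 7.250000
  f(7.250000) = -29.921875
  f(mid) < 0, so root is in [7.250000, 7.500000]

midpoint = 7.250000


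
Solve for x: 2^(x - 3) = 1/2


Express both sides with the same base.
1/2 = 2^(-1)
Since the bases match, equate exponents: x - 3 = -1
So x = -1 - (-3) = 2

x = 2


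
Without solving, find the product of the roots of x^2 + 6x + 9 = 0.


By Vieta's formulas for ax^2 + bx + c = 0:
  Sum of roots = -b/a
  Product of roots = c/a

Here a = 1, b = 6, c = 9
Sum = -(6)/1 = -6
Product = 9/1 = 9

Product = 9


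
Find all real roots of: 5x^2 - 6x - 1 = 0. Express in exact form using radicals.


Using the quadratic formula: x = (-b ± sqrt(b^2 - 4ac)) / (2a)
Here a = 5, b = -6, c = -1
Discriminant = b^2 - 4ac = (-6)^2 - 4(5)(-1) = 36 + 20 = 56
Since discriminant = 56 > 0, there are two real roots.
x = (6 ± 2*sqrt(14)) / 10
Simplifying: x = (3 ± sqrt(14)) / 5
Numerically: x ≈ 1.3483 or x ≈ -0.1483

x = (3 + sqrt(14)) / 5 or x = (3 - sqrt(14)) / 5


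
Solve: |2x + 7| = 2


An absolute value equation |expr| = 2 gives two cases:
Case 1: 2x + 7 = 2
  2x = -5, so x = -5/2
Case 2: 2x + 7 = -2
  2x = -9, so x = -9/2

x = -9/2, x = -5/2


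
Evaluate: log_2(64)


We need the exponent such that 2^? = 64
2^6 = 64
Therefore log_2(64) = 6

6


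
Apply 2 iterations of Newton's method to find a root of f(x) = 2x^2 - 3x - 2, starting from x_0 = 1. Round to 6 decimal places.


Newton's method: x_(n+1) = x_n - f(x_n)/f'(x_n)
f(x) = 2x^2 - 3x - 2
f'(x) = 4x - 3

Iteration 1:
  f(1.000000) = -3.000000
  f'(1.000000) = 1.000000
  x_1 = 1.000000 - (-3.000000)/(1.000000) = 4.000000

Iteration 2:
  f(4.000000) = 18.000000
  f'(4.000000) = 13.000000
  x_2 = 4.000000 - (18.000000)/(13.000000) = 2.615385

x_2 = 2.615385


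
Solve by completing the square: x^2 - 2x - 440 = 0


Start: x^2 - 2x - 440 = 0
Move constant: x^2 - 2x = 440
Half of -2 is -1, squared is 1
Add 1 to both sides: x^2 - 2x + 1 = 441
(x - 1)^2 = 441
x - 1 = ±21
x = 1 + 21 = 22 or x = 1 - 21 = -20

x = -20, x = 22


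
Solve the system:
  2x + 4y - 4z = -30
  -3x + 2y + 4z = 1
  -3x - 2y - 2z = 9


Using Cramer's rule. Expand each determinant along the first row.
D  = 2*[2*(-2) - 4*(-2)] - 4*[(-3)*(-2) - 4*(-3)] + (-4)*[(-3)*(-2) - 2*(-3)]
  = 2*(4) - 4*(18) + (-4)*(12) = -112
Dx = (-30)*[2*(-2) - 4*(-2)] - 4*[1*(-2) - 4*9] + (-4)*[1*(-2) - 2*9]
  = (-30)*(4) - 4*(-38) + (-4)*(-20) = 112
Dy = 2*[1*(-2) - 4*9] - (-30)*[(-3)*(-2) - 4*(-3)] + (-4)*[(-3)*9 - 1*(-3)]
  = 2*(-38) - (-30)*(18) + (-4)*(-24) = 560
Dz = 2*[2*9 - 1*(-2)] - 4*[(-3)*9 - 1*(-3)] + (-30)*[(-3)*(-2) - 2*(-3)]
  = 2*(20) - 4*(-24) + (-30)*(12) = -224
x = Dx/D = 112/-112 = -1, y = Dy/D = 560/-112 = -5, z = Dz/D = -224/-112 = 2
Check eq1: (2)(-1) + (4)(-5) + (-4)(2) = -30 = -30 ✓
Check eq2: (-3)(-1) + (2)(-5) + (4)(2) = 1 = 1 ✓
Check eq3: (-3)(-1) + (-2)(-5) + (-2)(2) = 9 = 9 ✓

x = -1, y = -5, z = 2


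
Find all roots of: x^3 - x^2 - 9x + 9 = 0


Let p(x) = x^3 - x^2 - 9x + 9. By the rational root theorem (leading coefficient 1), any rational root is an integer divisor of 9: try ±1, ±2, ... in turn.
Test x = 1: value = 0 ✓, so (x - 1) is a factor.
Synthetic division by (x - 1): bring down 1; 1(1) - 1 = 0; 0(1) - 9 = -9; (-9)(1) + 9 = 0 → quotient x^2 - 9, remainder 0.
Solve the quadratic x^2 - 9 = 0: discriminant = 0^2 - 4(1)(-9) = 0 + 36 = 36.
sqrt(36) = 6, so x = (0 ± 6)/2: x = 3 or x = -3.
Collecting all roots found:

x = -3, x = 1, x = 3


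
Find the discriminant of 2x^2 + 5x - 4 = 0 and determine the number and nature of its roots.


For ax^2 + bx + c = 0, discriminant D = b^2 - 4ac
Here a = 2, b = 5, c = -4
D = (5)^2 - 4(2)(-4) = 25 + 32 = 57

D = 57 > 0 but not a perfect square
The equation has 2 distinct real irrational roots.

Discriminant = 57, 2 distinct real irrational roots


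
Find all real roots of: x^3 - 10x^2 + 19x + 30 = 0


Let p(x) = x^3 - 10x^2 + 19x + 30. By the rational root theorem (leading coefficient 1), any rational root is an integer divisor of 30: try ±1, ±2, ... in turn.
Test x = 1: value = 40 ≠ 0.
Test x = -1: value = 0 ✓, so (x + 1) is a factor.
Synthetic division by (x + 1): bring down 1; 1(-1) - 10 = -11; (-11)(-1) + 19 = 30; 30(-1) + 30 = 0 → quotient x^2 - 11x + 30, remainder 0.
Solve the quadratic x^2 - 11x + 30 = 0: discriminant = (-11)^2 - 4(1)(30) = 121 - 120 = 1.
sqrt(1) = 1, so x = (11 ± 1)/2: x = 6 or x = 5.

x = -1, x = 5, x = 6


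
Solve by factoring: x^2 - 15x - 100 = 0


We need two numbers that multiply to -100 and add to -15.
Those numbers are 5 and -20 (since 5 * (-20) = -100 and 5 + (-20) = -15).
So x^2 - 15x - 100 = (x + 5)(x - 20) = 0
Setting each factor to zero: x = -5 or x = 20

x = -5, x = 20


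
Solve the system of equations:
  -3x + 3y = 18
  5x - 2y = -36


Using Cramer's rule:
Determinant D = (-3)(-2) - (5)(3) = 6 - 15 = -9
Dx = (18)(-2) - (-36)(3) = -36 + 108 = 72
Dy = (-3)(-36) - (5)(18) = 108 - 90 = 18
x = Dx/D = 72/-9 = -8
y = Dy/D = 18/-9 = -2

x = -8, y = -2


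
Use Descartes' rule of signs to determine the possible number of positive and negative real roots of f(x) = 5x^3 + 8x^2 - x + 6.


Descartes' rule of signs:

For positive roots, count sign changes in f(x) = 5x^3 + 8x^2 - x + 6:
Signs of coefficients: +, +, -, +
Number of sign changes: 2
Possible positive real roots: 2, 0

For negative roots, examine f(-x) = -5x^3 + 8x^2 + x + 6:
Signs of coefficients: -, +, +, +
Number of sign changes: 1
Possible negative real roots: 1

Positive roots: 2 or 0; Negative roots: 1


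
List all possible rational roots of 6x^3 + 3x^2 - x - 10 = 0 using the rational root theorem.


Rational root theorem: possible roots are ±p/q where:
  p divides the constant term (-10): p ∈ {1, 2, 5, 10}
  q divides the leading coefficient (6): q ∈ {1, 2, 3, 6}

All possible rational roots: -10, -5, -10/3, -5/2, -2, -5/3, -1, -5/6, -2/3, -1/2, -1/3, -1/6, 1/6, 1/3, 1/2, 2/3, 5/6, 1, 5/3, 2, 5/2, 10/3, 5, 10

-10, -5, -10/3, -5/2, -2, -5/3, -1, -5/6, -2/3, -1/2, -1/3, -1/6, 1/6, 1/3, 1/2, 2/3, 5/6, 1, 5/3, 2, 5/2, 10/3, 5, 10


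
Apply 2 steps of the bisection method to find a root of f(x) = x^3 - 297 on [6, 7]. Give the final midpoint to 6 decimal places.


f(x) = x^3 - 297
f(6) = -81 < 0
f(7) = 46 > 0

Step 1: midpoint = (6.000000 + 7.000000)/2 = 6.500000
  f(6.500000) = -22.375000
  f(mid) < 0, so root is in [6.500000, 7.000000]

Step 2: midpoint = (6.500000 + 7.000000)/2 = 6.750000
  f(6.750000) = 10.546875
  f(mid) > 0, so root is in [6.500000, 6.750000]

midpoint = 6.750000


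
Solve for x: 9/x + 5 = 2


Subtract 5 from both sides: 9/x = -3
Multiply both sides by x: 9 = -3 * x
Divide by -3: x = -3

x = -3


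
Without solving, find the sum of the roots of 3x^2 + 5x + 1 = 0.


By Vieta's formulas for ax^2 + bx + c = 0:
  Sum of roots = -b/a
  Product of roots = c/a

Here a = 3, b = 5, c = 1
Sum = -(5)/3 = -5/3
Product = 1/3 = 1/3

Sum = -5/3


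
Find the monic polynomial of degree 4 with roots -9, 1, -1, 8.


A monic polynomial with roots -9, 1, -1, 8 is:
p(x) = (x + 9)(x - 1)(x + 1)(x - 8)
After multiplying by (x + 9): x + 9
After multiplying by (x - 1): x^2 + 8x - 9
After multiplying by (x + 1): x^3 + 9x^2 - x - 9
After multiplying by (x - 8): x^4 + x^3 - 73x^2 - x + 72

x^4 + x^3 - 73x^2 - x + 72


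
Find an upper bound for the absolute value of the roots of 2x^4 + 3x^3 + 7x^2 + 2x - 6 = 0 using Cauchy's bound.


Cauchy's bound: all roots r satisfy |r| <= 1 + max(|a_i/a_n|) for i = 0,...,n-1
where a_n is the leading coefficient.

Coefficients: [2, 3, 7, 2, -6]
Leading coefficient a_n = 2
Ratios |a_i/a_n|: 3/2, 7/2, 1, 3
Maximum ratio: 7/2
Cauchy's bound: |r| <= 1 + 7/2 = 9/2

Upper bound = 9/2


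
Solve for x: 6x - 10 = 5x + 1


Starting with: 6x - 10 = 5x + 1
Move all x terms to left: (6 - 5)x = 1 + 10
Simplify: x = 11
Divide both sides by 1: x = 11

x = 11


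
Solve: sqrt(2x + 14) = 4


Square both sides: 2x + 14 = 4^2 = 16
2x = 16 - 14 = 2
x = 1
Check: sqrt(2*1 + 14) = sqrt(16) = 4 ✓

x = 1


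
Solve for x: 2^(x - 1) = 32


Express both sides with the same base.
32 = 2^5
Since the bases match, equate exponents: x - 1 = 5
So x = 5 - (-1) = 6

x = 6


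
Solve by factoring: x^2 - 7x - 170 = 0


We need two numbers that multiply to -170 and add to -7.
Those numbers are 10 and -17 (since 10 * (-17) = -170 and 10 + (-17) = -7).
So x^2 - 7x - 170 = (x + 10)(x - 17) = 0
Setting each factor to zero: x = -10 or x = 17

x = -10, x = 17


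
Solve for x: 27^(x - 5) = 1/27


Express both sides with the same base.
1/27 = 27^(-1)
Since the bases match, equate exponents: x - 5 = -1
So x = -1 - (-5) = 4

x = 4


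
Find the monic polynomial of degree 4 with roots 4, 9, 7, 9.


A monic polynomial with roots 4, 9, 7, 9 is:
p(x) = (x - 4)(x - 9)(x - 7)(x - 9)
After multiplying by (x - 4): x - 4
After multiplying by (x - 9): x^2 - 13x + 36
After multiplying by (x - 7): x^3 - 20x^2 + 127x - 252
After multiplying by (x - 9): x^4 - 29x^3 + 307x^2 - 1395x + 2268

x^4 - 29x^3 + 307x^2 - 1395x + 2268


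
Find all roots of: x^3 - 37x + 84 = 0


Let p(x) = x^3 - 37x + 84. By the rational root theorem (leading coefficient 1), any rational root is an integer divisor of 84: try ±1, ±2, ... in turn.
Test x = 1: value = 48 ≠ 0.
Test x = -1: value = 120 ≠ 0.
Test x = 2: value = 18 ≠ 0.
Test x = -2: value = 150 ≠ 0.
Test x = 3: value = 0 ✓, so (x - 3) is a factor.
Synthetic division by (x - 3): bring down 1; 1(3) + 0 = 3; 3(3) - 37 = -28; (-28)(3) + 84 = 0 → quotient x^2 + 3x - 28, remainder 0.
Solve the quadratic x^2 + 3x - 28 = 0: discriminant = 3^2 - 4(1)(-28) = 9 + 112 = 121.
sqrt(121) = 11, so x = (-3 ± 11)/2: x = 4 or x = -7.
Collecting all roots found:

x = -7, x = 3, x = 4


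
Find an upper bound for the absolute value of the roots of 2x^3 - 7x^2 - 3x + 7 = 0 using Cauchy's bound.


Cauchy's bound: all roots r satisfy |r| <= 1 + max(|a_i/a_n|) for i = 0,...,n-1
where a_n is the leading coefficient.

Coefficients: [2, -7, -3, 7]
Leading coefficient a_n = 2
Ratios |a_i/a_n|: 7/2, 3/2, 7/2
Maximum ratio: 7/2
Cauchy's bound: |r| <= 1 + 7/2 = 9/2

Upper bound = 9/2


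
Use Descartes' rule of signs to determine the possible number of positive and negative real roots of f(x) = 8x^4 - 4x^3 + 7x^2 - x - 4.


Descartes' rule of signs:

For positive roots, count sign changes in f(x) = 8x^4 - 4x^3 + 7x^2 - x - 4:
Signs of coefficients: +, -, +, -, -
Number of sign changes: 3
Possible positive real roots: 3, 1

For negative roots, examine f(-x) = 8x^4 + 4x^3 + 7x^2 + x - 4:
Signs of coefficients: +, +, +, +, -
Number of sign changes: 1
Possible negative real roots: 1

Positive roots: 3 or 1; Negative roots: 1


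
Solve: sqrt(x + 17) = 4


Square both sides: x + 17 = 4^2 = 16
x = 16 - 17 = -1
x = -1
Check: sqrt(1*(-1) + 17) = sqrt(16) = 4 ✓

x = -1


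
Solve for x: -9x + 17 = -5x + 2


Starting with: -9x + 17 = -5x + 2
Move all x terms to left: (-9 + 5)x = 2 - 17
Simplify: -4x = -15
Divide both sides by -4: x = 15/4

x = 15/4


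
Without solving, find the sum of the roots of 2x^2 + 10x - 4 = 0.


By Vieta's formulas for ax^2 + bx + c = 0:
  Sum of roots = -b/a
  Product of roots = c/a

Here a = 2, b = 10, c = -4
Sum = -(10)/2 = -5
Product = -4/2 = -2

Sum = -5


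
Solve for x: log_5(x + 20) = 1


Convert to exponential form: x + 20 = 5^1 = 5
x = 5 - 20 = -15
Check: log_5(-15 + 20) = log_5(5) = log_5(5) = 1 ✓

x = -15


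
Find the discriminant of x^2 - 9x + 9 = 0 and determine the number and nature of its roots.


For ax^2 + bx + c = 0, discriminant D = b^2 - 4ac
Here a = 1, b = -9, c = 9
D = (-9)^2 - 4(1)(9) = 81 - 36 = 45

D = 45 > 0 but not a perfect square
The equation has 2 distinct real irrational roots.

Discriminant = 45, 2 distinct real irrational roots


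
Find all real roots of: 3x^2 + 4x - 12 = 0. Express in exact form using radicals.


Using the quadratic formula: x = (-b ± sqrt(b^2 - 4ac)) / (2a)
Here a = 3, b = 4, c = -12
Discriminant = b^2 - 4ac = 4^2 - 4(3)(-12) = 16 + 144 = 160
Since discriminant = 160 > 0, there are two real roots.
x = (-4 ± 4*sqrt(10)) / 6
Simplifying: x = (-2 ± 2*sqrt(10)) / 3
Numerically: x ≈ 1.4415 or x ≈ -2.7749

x = (-2 + 2*sqrt(10)) / 3 or x = (-2 - 2*sqrt(10)) / 3


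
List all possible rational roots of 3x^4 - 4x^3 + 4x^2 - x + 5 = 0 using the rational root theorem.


Rational root theorem: possible roots are ±p/q where:
  p divides the constant term (5): p ∈ {1, 5}
  q divides the leading coefficient (3): q ∈ {1, 3}

All possible rational roots: -5, -5/3, -1, -1/3, 1/3, 1, 5/3, 5

-5, -5/3, -1, -1/3, 1/3, 1, 5/3, 5


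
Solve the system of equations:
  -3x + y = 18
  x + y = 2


Using Cramer's rule:
Determinant D = (-3)(1) - (1)(1) = -3 - 1 = -4
Dx = (18)(1) - (2)(1) = 18 - 2 = 16
Dy = (-3)(2) - (1)(18) = -6 - 18 = -24
x = Dx/D = 16/-4 = -4
y = Dy/D = -24/-4 = 6

x = -4, y = 6


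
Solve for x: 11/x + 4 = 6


Subtract 4 from both sides: 11/x = 2
Multiply both sides by x: 11 = 2 * x
Divide by 2: x = 11/2

x = 11/2


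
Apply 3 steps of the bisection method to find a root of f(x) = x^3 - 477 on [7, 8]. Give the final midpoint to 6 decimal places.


f(x) = x^3 - 477
f(7) = -134 < 0
f(8) = 35 > 0

Step 1: midpoint = (7.000000 + 8.000000)/2 = 7.500000
  f(7.500000) = -55.125000
  f(mid) < 0, so root is in [7.500000, 8.000000]

Step 2: midpoint = (7.500000 + 8.000000)/2 = 7.750000
  f(7.750000) = -11.515625
  f(mid) < 0, so root is in [7.750000, 8.000000]

Step 3: midpoint = (7.750000 + 8.000000)/2 = 7.875000
  f(7.875000) = 11.373047
  f(mid) > 0, so root is in [7.750000, 7.875000]

midpoint = 7.875000


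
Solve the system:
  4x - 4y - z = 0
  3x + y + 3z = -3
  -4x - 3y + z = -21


Using Cramer's rule. Expand each determinant along the first row.
D  = 4*[1*1 - 3*(-3)] - (-4)*[3*1 - 3*(-4)] + (-1)*[3*(-3) - 1*(-4)]
  = 4*(10) - (-4)*(15) + (-1)*(-5) = 105
Dx = 0*[1*1 - 3*(-3)] - (-4)*[(-3)*1 - 3*(-21)] + (-1)*[(-3)*(-3) - 1*(-21)]
  = 0*(10) - (-4)*(60) + (-1)*(30) = 210
Dy = 4*[(-3)*1 - 3*(-21)] - 0*[3*1 - 3*(-4)] + (-1)*[3*(-21) - (-3)*(-4)]
  = 4*(60) - 0*(15) + (-1)*(-75) = 315
Dz = 4*[1*(-21) - (-3)*(-3)] - (-4)*[3*(-21) - (-3)*(-4)] + 0*[3*(-3) - 1*(-4)]
  = 4*(-30) - (-4)*(-75) + 0*(-5) = -420
x = Dx/D = 210/105 = 2, y = Dy/D = 315/105 = 3, z = Dz/D = -420/105 = -4
Check eq1: (4)(2) + (-4)(3) + (-1)(-4) = 0 = 0 ✓
Check eq2: (3)(2) + (1)(3) + (3)(-4) = -3 = -3 ✓
Check eq3: (-4)(2) + (-3)(3) + (1)(-4) = -21 = -21 ✓

x = 2, y = 3, z = -4


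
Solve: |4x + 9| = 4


An absolute value equation |expr| = 4 gives two cases:
Case 1: 4x + 9 = 4
  4x = -5, so x = -5/4
Case 2: 4x + 9 = -4
  4x = -13, so x = -13/4

x = -13/4, x = -5/4


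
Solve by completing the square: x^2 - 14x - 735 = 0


Start: x^2 - 14x - 735 = 0
Move constant: x^2 - 14x = 735
Half of -14 is -7, squared is 49
Add 49 to both sides: x^2 - 14x + 49 = 784
(x - 7)^2 = 784
x - 7 = ±28
x = 7 + 28 = 35 or x = 7 - 28 = -21

x = -21, x = 35


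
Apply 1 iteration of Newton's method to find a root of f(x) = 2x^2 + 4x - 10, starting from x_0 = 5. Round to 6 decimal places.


Newton's method: x_(n+1) = x_n - f(x_n)/f'(x_n)
f(x) = 2x^2 + 4x - 10
f'(x) = 4x + 4

Iteration 1:
  f(5.000000) = 60.000000
  f'(5.000000) = 24.000000
  x_1 = 5.000000 - (60.000000)/(24.000000) = 2.500000

x_1 = 2.500000


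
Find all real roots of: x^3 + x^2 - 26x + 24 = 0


Let p(x) = x^3 + x^2 - 26x + 24. By the rational root theorem (leading coefficient 1), any rational root is an integer divisor of 24: try ±1, ±2, ... in turn.
Test x = 1: value = 0 ✓, so (x - 1) is a factor.
Synthetic division by (x - 1): bring down 1; 1(1) + 1 = 2; 2(1) - 26 = -24; (-24)(1) + 24 = 0 → quotient x^2 + 2x - 24, remainder 0.
Solve the quadratic x^2 + 2x - 24 = 0: discriminant = 2^2 - 4(1)(-24) = 4 + 96 = 100.
sqrt(100) = 10, so x = (-2 ± 10)/2: x = 4 or x = -6.

x = -6, x = 1, x = 4


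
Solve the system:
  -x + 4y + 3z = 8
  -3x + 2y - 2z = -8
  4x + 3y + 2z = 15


Using Cramer's rule. Expand each determinant along the first row.
D  = (-1)*[2*2 - (-2)*3] - 4*[(-3)*2 - (-2)*4] + 3*[(-3)*3 - 2*4]
  = (-1)*(10) - 4*(2) + 3*(-17) = -69
Dx = 8*[2*2 - (-2)*3] - 4*[(-8)*2 - (-2)*15] + 3*[(-8)*3 - 2*15]
  = 8*(10) - 4*(14) + 3*(-54) = -138
Dy = (-1)*[(-8)*2 - (-2)*15] - 8*[(-3)*2 - (-2)*4] + 3*[(-3)*15 - (-8)*4]
  = (-1)*(14) - 8*(2) + 3*(-13) = -69
Dz = (-1)*[2*15 - (-8)*3] - 4*[(-3)*15 - (-8)*4] + 8*[(-3)*3 - 2*4]
  = (-1)*(54) - 4*(-13) + 8*(-17) = -138
x = Dx/D = -138/-69 = 2, y = Dy/D = -69/-69 = 1, z = Dz/D = -138/-69 = 2
Check eq1: (-1)(2) + (4)(1) + (3)(2) = 8 = 8 ✓
Check eq2: (-3)(2) + (2)(1) + (-2)(2) = -8 = -8 ✓
Check eq3: (4)(2) + (3)(1) + (2)(2) = 15 = 15 ✓

x = 2, y = 1, z = 2


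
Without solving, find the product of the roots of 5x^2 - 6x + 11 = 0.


By Vieta's formulas for ax^2 + bx + c = 0:
  Sum of roots = -b/a
  Product of roots = c/a

Here a = 5, b = -6, c = 11
Sum = -(-6)/5 = 6/5
Product = 11/5 = 11/5

Product = 11/5


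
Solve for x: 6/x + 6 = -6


Subtract 6 from both sides: 6/x = -12
Multiply both sides by x: 6 = -12 * x
Divide by -12: x = -1/2

x = -1/2


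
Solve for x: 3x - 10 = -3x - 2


Starting with: 3x - 10 = -3x - 2
Move all x terms to left: (3 + 3)x = -2 + 10
Simplify: 6x = 8
Divide both sides by 6: x = 4/3

x = 4/3


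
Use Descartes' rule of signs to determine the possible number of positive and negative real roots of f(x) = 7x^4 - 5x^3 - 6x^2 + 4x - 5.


Descartes' rule of signs:

For positive roots, count sign changes in f(x) = 7x^4 - 5x^3 - 6x^2 + 4x - 5:
Signs of coefficients: +, -, -, +, -
Number of sign changes: 3
Possible positive real roots: 3, 1

For negative roots, examine f(-x) = 7x^4 + 5x^3 - 6x^2 - 4x - 5:
Signs of coefficients: +, +, -, -, -
Number of sign changes: 1
Possible negative real roots: 1

Positive roots: 3 or 1; Negative roots: 1


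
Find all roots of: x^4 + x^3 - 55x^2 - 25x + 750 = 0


Let p(x) = x^4 + x^3 - 55x^2 - 25x + 750. By the rational root theorem (leading coefficient 1), any rational root is an integer divisor of 750: try ±1, ±2, ... in turn.
Test x = 1: value = 672 ≠ 0.
Test x = -1: value = 720 ≠ 0.
Test x = 2: value = 504 ≠ 0.
Test x = -2: value = 588 ≠ 0.
Test x = 3: value = 288 ≠ 0.
Test x = -3: value = 384 ≠ 0.
Test x = 5: value = 0 ✓, so (x - 5) is a factor.
Synthetic division by (x - 5): bring down 1; 1(5) + 1 = 6; 6(5) - 55 = -25; (-25)(5) - 25 = -150; (-150)(5) + 750 = 0 → quotient x^3 + 6x^2 - 25x - 150, remainder 0.
Continue with the quotient x^3 + 6x^2 - 25x - 150 (candidates must divide 150; re-test x = 5 first in case it repeats).
Test x = 5: value = 0 ✓, so (x - 5) is a factor.
Synthetic division by (x - 5): bring down 1; 1(5) + 6 = 11; 11(5) - 25 = 30; 30(5) - 150 = 0 → quotient x^2 + 11x + 30, remainder 0.
Solve the quadratic x^2 + 11x + 30 = 0: discriminant = 11^2 - 4(1)(30) = 121 - 120 = 1.
sqrt(1) = 1, so x = (-11 ± 1)/2: x = -5 or x = -6.
Collecting all roots found:

x = -6, x = -5, x = 5 (multiplicity 2)


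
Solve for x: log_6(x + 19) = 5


Convert to exponential form: x + 19 = 6^5 = 7776
x = 7776 - 19 = 7757
Check: log_6(7757 + 19) = log_6(7776) = log_6(7776) = 5 ✓

x = 7757


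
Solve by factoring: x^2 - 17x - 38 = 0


We need two numbers that multiply to -38 and add to -17.
Those numbers are -19 and 2 (since (-19) * 2 = -38 and (-19) + 2 = -17).
So x^2 - 17x - 38 = (x - 19)(x + 2) = 0
Setting each factor to zero: x = 19 or x = -2

x = -2, x = 19


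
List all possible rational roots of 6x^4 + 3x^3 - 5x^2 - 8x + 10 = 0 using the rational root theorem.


Rational root theorem: possible roots are ±p/q where:
  p divides the constant term (10): p ∈ {1, 2, 5, 10}
  q divides the leading coefficient (6): q ∈ {1, 2, 3, 6}

All possible rational roots: -10, -5, -10/3, -5/2, -2, -5/3, -1, -5/6, -2/3, -1/2, -1/3, -1/6, 1/6, 1/3, 1/2, 2/3, 5/6, 1, 5/3, 2, 5/2, 10/3, 5, 10

-10, -5, -10/3, -5/2, -2, -5/3, -1, -5/6, -2/3, -1/2, -1/3, -1/6, 1/6, 1/3, 1/2, 2/3, 5/6, 1, 5/3, 2, 5/2, 10/3, 5, 10


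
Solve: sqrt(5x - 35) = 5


Square both sides: 5x - 35 = 5^2 = 25
5x = 25 + 35 = 60
x = 12
Check: sqrt(5*12 - 35) = sqrt(25) = 5 ✓

x = 12


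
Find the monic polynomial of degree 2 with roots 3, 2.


A monic polynomial with roots 3, 2 is:
p(x) = (x - 3)(x - 2)
After multiplying by (x - 3): x - 3
After multiplying by (x - 2): x^2 - 5x + 6

x^2 - 5x + 6


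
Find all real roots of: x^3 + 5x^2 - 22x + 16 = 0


Let p(x) = x^3 + 5x^2 - 22x + 16. By the rational root theorem (leading coefficient 1), any rational root is an integer divisor of 16: try ±1, ±2, ... in turn.
Test x = 1: value = 0 ✓, so (x - 1) is a factor.
Synthetic division by (x - 1): bring down 1; 1(1) + 5 = 6; 6(1) - 22 = -16; (-16)(1) + 16 = 0 → quotient x^2 + 6x - 16, remainder 0.
Solve the quadratic x^2 + 6x - 16 = 0: discriminant = 6^2 - 4(1)(-16) = 36 + 64 = 100.
sqrt(100) = 10, so x = (-6 ± 10)/2: x = 2 or x = -8.

x = -8, x = 1, x = 2


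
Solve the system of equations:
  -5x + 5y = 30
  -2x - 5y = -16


Using Cramer's rule:
Determinant D = (-5)(-5) - (-2)(5) = 25 + 10 = 35
Dx = (30)(-5) - (-16)(5) = -150 + 80 = -70
Dy = (-5)(-16) - (-2)(30) = 80 + 60 = 140
x = Dx/D = -70/35 = -2
y = Dy/D = 140/35 = 4

x = -2, y = 4


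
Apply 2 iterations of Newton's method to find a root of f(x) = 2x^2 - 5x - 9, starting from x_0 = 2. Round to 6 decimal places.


Newton's method: x_(n+1) = x_n - f(x_n)/f'(x_n)
f(x) = 2x^2 - 5x - 9
f'(x) = 4x - 5

Iteration 1:
  f(2.000000) = -11.000000
  f'(2.000000) = 3.000000
  x_1 = 2.000000 - (-11.000000)/(3.000000) = 5.666667

Iteration 2:
  f(5.666667) = 26.888889
  f'(5.666667) = 17.666667
  x_2 = 5.666667 - (26.888889)/(17.666667) = 4.144654

x_2 = 4.144654


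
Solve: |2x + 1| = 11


An absolute value equation |expr| = 11 gives two cases:
Case 1: 2x + 1 = 11
  2x = 10, so x = 5
Case 2: 2x + 1 = -11
  2x = -12, so x = -6

x = -6, x = 5


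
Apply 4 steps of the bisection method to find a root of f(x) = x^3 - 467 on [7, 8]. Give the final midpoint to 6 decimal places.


f(x) = x^3 - 467
f(7) = -124 < 0
f(8) = 45 > 0

Step 1: midpoint = (7.000000 + 8.000000)/2 = 7.500000
  f(7.500000) = -45.125000
  f(mid) < 0, so root is in [7.500000, 8.000000]

Step 2: midpoint = (7.500000 + 8.000000)/2 = 7.750000
  f(7.750000) = -1.515625
  f(mid) < 0, so root is in [7.750000, 8.000000]

Step 3: midpoint = (7.750000 + 8.000000)/2 = 7.875000
  f(7.875000) = 21.373047
  f(mid) > 0, so root is in [7.750000, 7.875000]

Step 4: midpoint = (7.750000 + 7.875000)/2 = 7.812500
  f(7.812500) = 9.837158
  f(mid) > 0, so root is in [7.750000, 7.812500]

midpoint = 7.812500


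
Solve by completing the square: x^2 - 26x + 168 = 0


Start: x^2 - 26x + 168 = 0
Move constant: x^2 - 26x = -168
Half of -26 is -13, squared is 169
Add 169 to both sides: x^2 - 26x + 169 = 1
(x - 13)^2 = 1
x - 13 = ±1
x = 13 + 1 = 14 or x = 13 - 1 = 12

x = 12, x = 14


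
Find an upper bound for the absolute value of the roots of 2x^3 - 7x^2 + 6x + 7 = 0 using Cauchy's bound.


Cauchy's bound: all roots r satisfy |r| <= 1 + max(|a_i/a_n|) for i = 0,...,n-1
where a_n is the leading coefficient.

Coefficients: [2, -7, 6, 7]
Leading coefficient a_n = 2
Ratios |a_i/a_n|: 7/2, 3, 7/2
Maximum ratio: 7/2
Cauchy's bound: |r| <= 1 + 7/2 = 9/2

Upper bound = 9/2


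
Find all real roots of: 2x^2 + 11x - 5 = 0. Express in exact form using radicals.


Using the quadratic formula: x = (-b ± sqrt(b^2 - 4ac)) / (2a)
Here a = 2, b = 11, c = -5
Discriminant = b^2 - 4ac = 11^2 - 4(2)(-5) = 121 + 40 = 161
Since discriminant = 161 > 0, there are two real roots.
x = (-11 ± sqrt(161)) / 4
Numerically: x ≈ 0.4221 or x ≈ -5.9221

x = (-11 + sqrt(161)) / 4 or x = (-11 - sqrt(161)) / 4


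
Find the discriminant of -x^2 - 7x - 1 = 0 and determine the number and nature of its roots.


For ax^2 + bx + c = 0, discriminant D = b^2 - 4ac
Here a = -1, b = -7, c = -1
D = (-7)^2 - 4(-1)(-1) = 49 - 4 = 45

D = 45 > 0 but not a perfect square
The equation has 2 distinct real irrational roots.

Discriminant = 45, 2 distinct real irrational roots


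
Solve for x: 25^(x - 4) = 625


Express both sides with the same base.
625 = 25^2
Since the bases match, equate exponents: x - 4 = 2
So x = 2 - (-4) = 6

x = 6


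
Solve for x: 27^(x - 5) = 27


Express both sides with the same base.
27 = 27^1
Since the bases match, equate exponents: x - 5 = 1
So x = 1 - (-5) = 6

x = 6


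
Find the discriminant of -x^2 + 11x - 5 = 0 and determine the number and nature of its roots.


For ax^2 + bx + c = 0, discriminant D = b^2 - 4ac
Here a = -1, b = 11, c = -5
D = (11)^2 - 4(-1)(-5) = 121 - 20 = 101

D = 101 > 0 but not a perfect square
The equation has 2 distinct real irrational roots.

Discriminant = 101, 2 distinct real irrational roots


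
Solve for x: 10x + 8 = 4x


Starting with: 10x + 8 = 4x
Move all x terms to left: (10 - 4)x = 0 - 8
Simplify: 6x = -8
Divide both sides by 6: x = -4/3

x = -4/3


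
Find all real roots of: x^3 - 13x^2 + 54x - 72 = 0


Let p(x) = x^3 - 13x^2 + 54x - 72. By the rational root theorem (leading coefficient 1), any rational root is an integer divisor of 72: try ±1, ±2, ... in turn.
Test x = 1: value = -30 ≠ 0.
Test x = -1: value = -140 ≠ 0.
Test x = 2: value = -8 ≠ 0.
Test x = -2: value = -240 ≠ 0.
Test x = 3: value = 0 ✓, so (x - 3) is a factor.
Synthetic division by (x - 3): bring down 1; 1(3) - 13 = -10; (-10)(3) + 54 = 24; 24(3) - 72 = 0 → quotient x^2 - 10x + 24, remainder 0.
Solve the quadratic x^2 - 10x + 24 = 0: discriminant = (-10)^2 - 4(1)(24) = 100 - 96 = 4.
sqrt(4) = 2, so x = (10 ± 2)/2: x = 6 or x = 4.

x = 3, x = 4, x = 6


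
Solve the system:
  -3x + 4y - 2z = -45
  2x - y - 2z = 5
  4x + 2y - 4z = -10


Using Cramer's rule. Expand each determinant along the first row.
D  = (-3)*[(-1)*(-4) - (-2)*2] - 4*[2*(-4) - (-2)*4] + (-2)*[2*2 - (-1)*4]
  = (-3)*(8) - 4*(0) + (-2)*(8) = -40
Dx = (-45)*[(-1)*(-4) - (-2)*2] - 4*[5*(-4) - (-2)*(-10)] + (-2)*[5*2 - (-1)*(-10)]
  = (-45)*(8) - 4*(-40) + (-2)*(0) = -200
Dy = (-3)*[5*(-4) - (-2)*(-10)] - (-45)*[2*(-4) - (-2)*4] + (-2)*[2*(-10) - 5*4]
  = (-3)*(-40) - (-45)*(0) + (-2)*(-40) = 200
Dz = (-3)*[(-1)*(-10) - 5*2] - 4*[2*(-10) - 5*4] + (-45)*[2*2 - (-1)*4]
  = (-3)*(0) - 4*(-40) + (-45)*(8) = -200
x = Dx/D = -200/-40 = 5, y = Dy/D = 200/-40 = -5, z = Dz/D = -200/-40 = 5
Check eq1: (-3)(5) + (4)(-5) + (-2)(5) = -45 = -45 ✓
Check eq2: (2)(5) + (-1)(-5) + (-2)(5) = 5 = 5 ✓
Check eq3: (4)(5) + (2)(-5) + (-4)(5) = -10 = -10 ✓

x = 5, y = -5, z = 5


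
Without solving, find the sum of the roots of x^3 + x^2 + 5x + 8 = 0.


By Vieta's formulas for x^3 + bx^2 + cx + d = 0:
  r1 + r2 + r3 = -b/a = -1
  r1*r2 + r1*r3 + r2*r3 = c/a = 5
  r1*r2*r3 = -d/a = -8


Sum = -1


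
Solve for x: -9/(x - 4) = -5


Multiply both sides by (x - 4): -9 = -5(x - 4)
Distribute: -9 = -5x + 20
-5x = -9 - 20 = -29
x = 29/5

x = 29/5


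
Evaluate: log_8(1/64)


We need the exponent such that 8^? = 1/64
8^(-2) = 1/8^2 = 1/64
Therefore log_8(1/64) = -2

-2


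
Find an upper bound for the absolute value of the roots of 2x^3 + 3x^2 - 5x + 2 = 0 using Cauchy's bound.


Cauchy's bound: all roots r satisfy |r| <= 1 + max(|a_i/a_n|) for i = 0,...,n-1
where a_n is the leading coefficient.

Coefficients: [2, 3, -5, 2]
Leading coefficient a_n = 2
Ratios |a_i/a_n|: 3/2, 5/2, 1
Maximum ratio: 5/2
Cauchy's bound: |r| <= 1 + 5/2 = 7/2

Upper bound = 7/2


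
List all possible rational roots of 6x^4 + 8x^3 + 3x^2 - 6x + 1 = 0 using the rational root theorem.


Rational root theorem: possible roots are ±p/q where:
  p divides the constant term (1): p ∈ {1}
  q divides the leading coefficient (6): q ∈ {1, 2, 3, 6}

All possible rational roots: -1, -1/2, -1/3, -1/6, 1/6, 1/3, 1/2, 1

-1, -1/2, -1/3, -1/6, 1/6, 1/3, 1/2, 1


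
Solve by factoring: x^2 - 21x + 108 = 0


We need two numbers that multiply to 108 and add to -21.
Those numbers are -9 and -12 (since (-9) * (-12) = 108 and (-9) + (-12) = -21).
So x^2 - 21x + 108 = (x - 9)(x - 12) = 0
Setting each factor to zero: x = 9 or x = 12

x = 9, x = 12
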